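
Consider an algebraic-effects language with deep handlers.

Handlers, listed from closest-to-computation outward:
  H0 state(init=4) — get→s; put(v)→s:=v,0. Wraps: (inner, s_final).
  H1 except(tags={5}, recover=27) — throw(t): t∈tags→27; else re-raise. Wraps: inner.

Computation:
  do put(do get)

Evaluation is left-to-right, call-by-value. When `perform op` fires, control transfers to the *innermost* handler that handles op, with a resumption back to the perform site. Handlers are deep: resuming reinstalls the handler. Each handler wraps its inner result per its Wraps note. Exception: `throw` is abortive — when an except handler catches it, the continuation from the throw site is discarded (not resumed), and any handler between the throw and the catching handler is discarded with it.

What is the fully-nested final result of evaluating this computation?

Working:
get @ H0 ⇒ 4
put(4) @ H0 ⇒ s:=4
H0 returns (0, 4)
H1 returns (0, 4)
= (0, 4)

Answer: (0, 4)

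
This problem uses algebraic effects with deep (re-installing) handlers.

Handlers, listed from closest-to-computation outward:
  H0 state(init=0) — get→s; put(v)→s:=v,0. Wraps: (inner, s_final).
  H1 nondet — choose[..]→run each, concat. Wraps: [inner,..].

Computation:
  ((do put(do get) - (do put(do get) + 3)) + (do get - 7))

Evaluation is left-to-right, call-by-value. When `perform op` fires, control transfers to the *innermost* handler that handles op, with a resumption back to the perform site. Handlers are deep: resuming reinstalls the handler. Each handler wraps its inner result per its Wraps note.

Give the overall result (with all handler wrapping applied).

Answer: [(-10, 0)]

Step-by-step:
get @ H0 ⇒ 0
put(0) @ H0 ⇒ s:=0
get @ H0 ⇒ 0
put(0) @ H0 ⇒ s:=0
get @ H0 ⇒ 0
H0 returns (-10, 0)
H1 returns [(-10, 0)]
= [(-10, 0)]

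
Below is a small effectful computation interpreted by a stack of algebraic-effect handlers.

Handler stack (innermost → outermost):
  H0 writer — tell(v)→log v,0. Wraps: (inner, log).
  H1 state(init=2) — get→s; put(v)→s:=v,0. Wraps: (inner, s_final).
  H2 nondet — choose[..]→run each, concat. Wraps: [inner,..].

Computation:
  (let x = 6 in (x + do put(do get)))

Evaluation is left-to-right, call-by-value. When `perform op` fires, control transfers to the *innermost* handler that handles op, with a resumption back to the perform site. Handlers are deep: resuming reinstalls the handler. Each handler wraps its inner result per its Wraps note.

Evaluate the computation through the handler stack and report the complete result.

Answer: [((6, ()), 2)]

Evaluation trace:
get @ H1 ⇒ 2
put(2) @ H1 ⇒ s:=2
H0 returns (6, ())
H1 returns ((6, ()), 2)
H2 returns [((6, ()), 2)]
= [((6, ()), 2)]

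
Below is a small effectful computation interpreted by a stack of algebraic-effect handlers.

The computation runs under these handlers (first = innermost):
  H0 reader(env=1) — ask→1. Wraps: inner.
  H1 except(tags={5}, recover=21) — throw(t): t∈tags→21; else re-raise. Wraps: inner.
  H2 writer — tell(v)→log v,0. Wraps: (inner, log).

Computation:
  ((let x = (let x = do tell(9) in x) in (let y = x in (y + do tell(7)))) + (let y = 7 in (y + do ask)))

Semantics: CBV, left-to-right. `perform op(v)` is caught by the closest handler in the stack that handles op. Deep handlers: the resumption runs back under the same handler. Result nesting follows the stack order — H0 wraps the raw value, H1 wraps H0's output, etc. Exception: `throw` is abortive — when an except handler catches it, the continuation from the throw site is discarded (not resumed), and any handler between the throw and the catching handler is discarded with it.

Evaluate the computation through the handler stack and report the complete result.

Answer: (8, (9, 7))

Step-by-step:
tell(9) @ H2 ⇒ log+=9
tell(7) @ H2 ⇒ log+=7
ask @ H0 ⇒ 1
H0 returns 8
H1 returns 8
H2 returns (8, (9, 7))
= (8, (9, 7))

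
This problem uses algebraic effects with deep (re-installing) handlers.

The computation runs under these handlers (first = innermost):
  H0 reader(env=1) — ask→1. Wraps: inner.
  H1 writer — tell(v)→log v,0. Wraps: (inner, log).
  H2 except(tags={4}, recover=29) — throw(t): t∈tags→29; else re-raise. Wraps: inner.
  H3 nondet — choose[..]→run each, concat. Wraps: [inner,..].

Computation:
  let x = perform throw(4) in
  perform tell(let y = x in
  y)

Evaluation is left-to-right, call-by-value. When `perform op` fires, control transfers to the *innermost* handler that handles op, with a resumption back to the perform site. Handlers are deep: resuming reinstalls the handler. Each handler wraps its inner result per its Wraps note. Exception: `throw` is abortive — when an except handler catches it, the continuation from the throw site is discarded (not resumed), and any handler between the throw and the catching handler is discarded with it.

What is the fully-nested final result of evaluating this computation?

Answer: [29]

Evaluation trace:
throw(4) @ H2 caught ⇒ 29
H3 returns [29]
= [29]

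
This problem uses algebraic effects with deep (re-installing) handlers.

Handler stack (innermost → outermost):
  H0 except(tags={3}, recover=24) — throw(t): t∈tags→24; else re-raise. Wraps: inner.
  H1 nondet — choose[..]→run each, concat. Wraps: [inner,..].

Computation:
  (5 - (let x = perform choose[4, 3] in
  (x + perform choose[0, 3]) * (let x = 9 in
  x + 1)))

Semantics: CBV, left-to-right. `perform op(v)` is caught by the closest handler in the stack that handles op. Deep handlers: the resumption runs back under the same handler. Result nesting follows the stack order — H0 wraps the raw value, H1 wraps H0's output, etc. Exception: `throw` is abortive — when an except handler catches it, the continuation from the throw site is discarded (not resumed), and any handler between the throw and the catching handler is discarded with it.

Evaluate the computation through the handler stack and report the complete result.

Answer: [-35, -65, -25, -55]

Step-by-step:
choose[4, 3] @ H1
  branch[0] choose=4:
    choose[0, 3] @ H1
      branch[0] choose=0:
        H0 returns -35
        H1 returns [-35]
      branch[1] choose=3:
        H0 returns -65
        H1 returns [-65]
  branch[1] choose=3:
    choose[0, 3] @ H1
      branch[0] choose=0:
        H0 returns -25
        H1 returns [-25]
      branch[1] choose=3:
        H0 returns -55
        H1 returns [-55]
= [-35, -65, -25, -55]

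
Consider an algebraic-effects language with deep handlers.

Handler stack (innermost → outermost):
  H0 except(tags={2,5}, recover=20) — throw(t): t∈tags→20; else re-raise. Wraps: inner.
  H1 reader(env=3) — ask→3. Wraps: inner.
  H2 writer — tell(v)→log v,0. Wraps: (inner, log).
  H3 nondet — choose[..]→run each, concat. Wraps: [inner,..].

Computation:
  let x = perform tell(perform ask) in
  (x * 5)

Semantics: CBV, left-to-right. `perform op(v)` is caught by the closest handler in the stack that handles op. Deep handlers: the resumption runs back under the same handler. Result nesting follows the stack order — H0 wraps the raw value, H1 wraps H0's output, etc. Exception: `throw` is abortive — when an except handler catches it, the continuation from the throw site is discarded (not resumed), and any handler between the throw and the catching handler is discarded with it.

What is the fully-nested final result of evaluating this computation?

Answer: [(0, (3))]

Working:
ask @ H1 ⇒ 3
tell(3) @ H2 ⇒ log+=3
H0 returns 0
H1 returns 0
H2 returns (0, (3))
H3 returns [(0, (3))]
= [(0, (3))]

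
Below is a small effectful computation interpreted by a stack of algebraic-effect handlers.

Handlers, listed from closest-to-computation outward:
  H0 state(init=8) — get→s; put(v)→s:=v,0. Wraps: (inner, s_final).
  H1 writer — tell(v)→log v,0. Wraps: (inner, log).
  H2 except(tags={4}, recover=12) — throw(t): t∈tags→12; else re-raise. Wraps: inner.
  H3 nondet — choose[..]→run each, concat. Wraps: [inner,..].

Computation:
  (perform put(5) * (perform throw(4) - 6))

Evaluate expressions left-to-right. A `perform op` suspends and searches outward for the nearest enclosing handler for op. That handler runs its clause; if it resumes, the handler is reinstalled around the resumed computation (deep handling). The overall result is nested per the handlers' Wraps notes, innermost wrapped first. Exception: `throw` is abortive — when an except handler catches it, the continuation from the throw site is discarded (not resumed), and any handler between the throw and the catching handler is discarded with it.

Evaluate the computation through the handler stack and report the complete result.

Answer: [12]

Step-by-step:
put(5) @ H0 ⇒ s:=5
throw(4) @ H2 caught ⇒ 12
H3 returns [12]
= [12]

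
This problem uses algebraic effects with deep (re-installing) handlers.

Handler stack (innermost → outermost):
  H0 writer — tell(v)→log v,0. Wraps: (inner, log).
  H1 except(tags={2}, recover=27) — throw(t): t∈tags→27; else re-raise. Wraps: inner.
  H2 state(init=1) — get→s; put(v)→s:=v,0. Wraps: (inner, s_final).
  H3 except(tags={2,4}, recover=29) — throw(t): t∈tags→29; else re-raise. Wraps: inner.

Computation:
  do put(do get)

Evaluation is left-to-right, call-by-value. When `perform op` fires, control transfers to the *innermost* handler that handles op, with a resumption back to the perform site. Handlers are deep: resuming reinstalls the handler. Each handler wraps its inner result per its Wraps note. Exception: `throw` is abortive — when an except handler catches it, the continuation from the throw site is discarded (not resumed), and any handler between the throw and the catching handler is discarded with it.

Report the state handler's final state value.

Evaluation trace:
get @ H2 ⇒ 1
put(1) @ H2 ⇒ s:=1
H0 returns (0, ())
H1 returns (0, ())
H2 returns ((0, ()), 1)
H3 returns ((0, ()), 1)
= ((0, ()), 1)

Answer: 1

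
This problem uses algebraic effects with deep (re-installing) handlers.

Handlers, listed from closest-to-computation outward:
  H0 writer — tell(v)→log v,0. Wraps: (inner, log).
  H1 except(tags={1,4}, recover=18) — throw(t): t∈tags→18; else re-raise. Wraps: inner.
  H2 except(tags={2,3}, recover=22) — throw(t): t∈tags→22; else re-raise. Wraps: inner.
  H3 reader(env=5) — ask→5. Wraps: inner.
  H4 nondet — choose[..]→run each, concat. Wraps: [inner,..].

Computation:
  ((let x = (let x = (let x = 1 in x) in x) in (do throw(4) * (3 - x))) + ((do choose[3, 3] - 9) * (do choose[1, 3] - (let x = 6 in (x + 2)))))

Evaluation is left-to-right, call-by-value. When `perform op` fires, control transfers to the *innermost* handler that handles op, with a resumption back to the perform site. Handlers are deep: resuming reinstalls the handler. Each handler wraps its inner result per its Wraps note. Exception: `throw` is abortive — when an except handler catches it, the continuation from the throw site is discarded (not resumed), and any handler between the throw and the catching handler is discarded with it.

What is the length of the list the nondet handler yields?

Answer: 1

Working:
throw(4) @ H1 caught ⇒ 18
H2 returns 18
H3 returns 18
H4 returns [18]
= [18]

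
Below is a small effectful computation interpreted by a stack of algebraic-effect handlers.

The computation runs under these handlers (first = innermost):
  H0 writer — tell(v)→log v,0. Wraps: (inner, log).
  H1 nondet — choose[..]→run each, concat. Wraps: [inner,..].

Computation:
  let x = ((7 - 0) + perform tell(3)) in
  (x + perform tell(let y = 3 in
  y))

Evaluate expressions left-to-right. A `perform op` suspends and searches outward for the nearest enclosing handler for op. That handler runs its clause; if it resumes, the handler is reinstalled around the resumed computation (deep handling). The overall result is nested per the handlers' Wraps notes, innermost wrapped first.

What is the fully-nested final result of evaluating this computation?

Answer: [(7, (3, 3))]

Evaluation trace:
tell(3) @ H0 ⇒ log+=3
tell(3) @ H0 ⇒ log+=3
H0 returns (7, (3, 3))
H1 returns [(7, (3, 3))]
= [(7, (3, 3))]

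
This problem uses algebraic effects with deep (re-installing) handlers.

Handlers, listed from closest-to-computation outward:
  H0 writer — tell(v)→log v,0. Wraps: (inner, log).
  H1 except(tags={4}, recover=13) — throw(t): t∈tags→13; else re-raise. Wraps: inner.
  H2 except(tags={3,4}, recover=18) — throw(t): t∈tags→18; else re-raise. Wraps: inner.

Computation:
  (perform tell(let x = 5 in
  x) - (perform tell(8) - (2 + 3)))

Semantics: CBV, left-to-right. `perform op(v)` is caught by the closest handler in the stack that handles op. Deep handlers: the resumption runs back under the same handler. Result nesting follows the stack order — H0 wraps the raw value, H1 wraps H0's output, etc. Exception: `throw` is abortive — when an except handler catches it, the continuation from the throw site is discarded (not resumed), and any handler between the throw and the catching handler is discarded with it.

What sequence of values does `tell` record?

Answer: (5, 8)

Evaluation trace:
tell(5) @ H0 ⇒ log+=5
tell(8) @ H0 ⇒ log+=8
H0 returns (5, (5, 8))
H1 returns (5, (5, 8))
H2 returns (5, (5, 8))
= (5, (5, 8))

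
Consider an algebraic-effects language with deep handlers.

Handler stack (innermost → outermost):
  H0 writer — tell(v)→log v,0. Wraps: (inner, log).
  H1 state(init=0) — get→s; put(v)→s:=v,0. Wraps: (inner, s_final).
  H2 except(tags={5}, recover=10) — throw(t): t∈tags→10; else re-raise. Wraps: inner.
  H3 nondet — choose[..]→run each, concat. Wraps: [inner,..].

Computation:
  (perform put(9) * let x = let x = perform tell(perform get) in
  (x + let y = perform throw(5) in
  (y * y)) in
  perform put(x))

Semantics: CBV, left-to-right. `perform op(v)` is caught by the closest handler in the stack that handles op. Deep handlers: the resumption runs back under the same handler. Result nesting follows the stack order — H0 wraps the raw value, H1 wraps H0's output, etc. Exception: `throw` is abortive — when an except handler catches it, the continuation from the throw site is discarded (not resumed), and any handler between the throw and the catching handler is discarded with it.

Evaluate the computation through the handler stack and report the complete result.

Answer: [10]

Step-by-step:
put(9) @ H1 ⇒ s:=9
get @ H1 ⇒ 9
tell(9) @ H0 ⇒ log+=9
throw(5) @ H2 caught ⇒ 10
H3 returns [10]
= [10]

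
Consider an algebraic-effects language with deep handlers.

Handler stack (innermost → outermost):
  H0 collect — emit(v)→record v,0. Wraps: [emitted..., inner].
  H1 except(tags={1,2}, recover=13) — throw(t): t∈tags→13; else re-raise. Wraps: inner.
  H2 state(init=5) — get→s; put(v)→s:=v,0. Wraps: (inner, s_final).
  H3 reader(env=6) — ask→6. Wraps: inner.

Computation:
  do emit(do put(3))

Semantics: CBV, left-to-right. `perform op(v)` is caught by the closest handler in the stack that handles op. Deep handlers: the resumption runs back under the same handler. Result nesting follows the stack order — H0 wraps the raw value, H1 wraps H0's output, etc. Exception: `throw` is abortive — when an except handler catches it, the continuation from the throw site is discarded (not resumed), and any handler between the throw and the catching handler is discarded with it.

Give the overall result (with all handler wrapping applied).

Evaluation trace:
put(3) @ H2 ⇒ s:=3
emit(0) @ H0 ⇒ out+=0
H0 returns [0, 0]
H1 returns [0, 0]
H2 returns ([0, 0], 3)
H3 returns ([0, 0], 3)
= ([0, 0], 3)

Answer: ([0, 0], 3)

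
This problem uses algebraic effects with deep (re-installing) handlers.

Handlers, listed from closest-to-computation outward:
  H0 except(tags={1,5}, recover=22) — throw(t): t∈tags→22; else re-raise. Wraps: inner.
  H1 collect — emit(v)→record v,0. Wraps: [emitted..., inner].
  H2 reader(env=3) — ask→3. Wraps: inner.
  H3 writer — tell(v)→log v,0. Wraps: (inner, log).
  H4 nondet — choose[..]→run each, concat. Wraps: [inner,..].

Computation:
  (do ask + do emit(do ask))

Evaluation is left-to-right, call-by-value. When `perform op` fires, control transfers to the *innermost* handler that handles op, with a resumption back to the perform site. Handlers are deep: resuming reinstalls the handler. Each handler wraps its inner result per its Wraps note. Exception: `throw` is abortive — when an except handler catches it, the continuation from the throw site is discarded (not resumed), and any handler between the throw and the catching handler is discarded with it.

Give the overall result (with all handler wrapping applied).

Working:
ask @ H2 ⇒ 3
ask @ H2 ⇒ 3
emit(3) @ H1 ⇒ out+=3
H0 returns 3
H1 returns [3, 3]
H2 returns [3, 3]
H3 returns ([3, 3], ())
H4 returns [([3, 3], ())]
= [([3, 3], ())]

Answer: [([3, 3], ())]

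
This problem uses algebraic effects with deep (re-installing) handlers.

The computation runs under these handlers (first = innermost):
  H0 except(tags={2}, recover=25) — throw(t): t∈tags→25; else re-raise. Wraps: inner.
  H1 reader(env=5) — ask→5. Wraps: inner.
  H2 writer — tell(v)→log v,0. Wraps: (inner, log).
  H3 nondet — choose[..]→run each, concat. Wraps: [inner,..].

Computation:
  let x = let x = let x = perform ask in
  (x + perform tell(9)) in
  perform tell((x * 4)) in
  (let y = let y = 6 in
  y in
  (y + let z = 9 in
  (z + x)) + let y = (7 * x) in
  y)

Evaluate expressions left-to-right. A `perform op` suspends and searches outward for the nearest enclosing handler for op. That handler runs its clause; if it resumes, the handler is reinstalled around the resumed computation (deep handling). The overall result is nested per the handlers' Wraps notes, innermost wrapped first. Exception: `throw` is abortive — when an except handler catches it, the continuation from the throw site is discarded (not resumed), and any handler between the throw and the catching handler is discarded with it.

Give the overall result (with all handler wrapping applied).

Step-by-step:
ask @ H1 ⇒ 5
tell(9) @ H2 ⇒ log+=9
tell(20) @ H2 ⇒ log+=20
H0 returns 15
H1 returns 15
H2 returns (15, (9, 20))
H3 returns [(15, (9, 20))]
= [(15, (9, 20))]

Answer: [(15, (9, 20))]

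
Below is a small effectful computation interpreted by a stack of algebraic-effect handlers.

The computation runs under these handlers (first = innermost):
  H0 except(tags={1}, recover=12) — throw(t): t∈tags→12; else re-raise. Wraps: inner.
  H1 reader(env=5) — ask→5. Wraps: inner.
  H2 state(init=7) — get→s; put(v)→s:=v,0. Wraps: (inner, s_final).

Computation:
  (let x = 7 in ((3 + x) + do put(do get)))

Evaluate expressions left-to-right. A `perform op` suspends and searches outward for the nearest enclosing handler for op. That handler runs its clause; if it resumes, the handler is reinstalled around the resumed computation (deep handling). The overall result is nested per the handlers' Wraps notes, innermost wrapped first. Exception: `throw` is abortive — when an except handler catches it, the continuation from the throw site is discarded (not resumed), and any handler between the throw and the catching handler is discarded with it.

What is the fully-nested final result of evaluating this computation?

Answer: (10, 7)

Working:
get @ H2 ⇒ 7
put(7) @ H2 ⇒ s:=7
H0 returns 10
H1 returns 10
H2 returns (10, 7)
= (10, 7)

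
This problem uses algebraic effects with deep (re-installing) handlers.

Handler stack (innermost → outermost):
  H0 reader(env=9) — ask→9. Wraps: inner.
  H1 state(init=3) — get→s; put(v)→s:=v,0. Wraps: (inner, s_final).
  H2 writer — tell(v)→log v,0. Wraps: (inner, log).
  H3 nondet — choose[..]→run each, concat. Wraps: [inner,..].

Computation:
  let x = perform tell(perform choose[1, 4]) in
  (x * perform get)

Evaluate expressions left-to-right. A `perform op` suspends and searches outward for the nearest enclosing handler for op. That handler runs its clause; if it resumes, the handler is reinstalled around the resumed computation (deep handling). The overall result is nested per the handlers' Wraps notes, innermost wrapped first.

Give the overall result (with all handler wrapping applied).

Working:
choose[1, 4] @ H3
  branch[0] choose=1:
    tell(1) @ H2 ⇒ log+=1
    get @ H1 ⇒ 3
    H0 returns 0
    H1 returns (0, 3)
    H2 returns ((0, 3), (1))
    H3 returns [((0, 3), (1))]
  branch[1] choose=4:
    tell(4) @ H2 ⇒ log+=4
    get @ H1 ⇒ 3
    H0 returns 0
    H1 returns (0, 3)
    H2 returns ((0, 3), (4))
    H3 returns [((0, 3), (4))]
= [((0, 3), (1)), ((0, 3), (4))]

Answer: [((0, 3), (1)), ((0, 3), (4))]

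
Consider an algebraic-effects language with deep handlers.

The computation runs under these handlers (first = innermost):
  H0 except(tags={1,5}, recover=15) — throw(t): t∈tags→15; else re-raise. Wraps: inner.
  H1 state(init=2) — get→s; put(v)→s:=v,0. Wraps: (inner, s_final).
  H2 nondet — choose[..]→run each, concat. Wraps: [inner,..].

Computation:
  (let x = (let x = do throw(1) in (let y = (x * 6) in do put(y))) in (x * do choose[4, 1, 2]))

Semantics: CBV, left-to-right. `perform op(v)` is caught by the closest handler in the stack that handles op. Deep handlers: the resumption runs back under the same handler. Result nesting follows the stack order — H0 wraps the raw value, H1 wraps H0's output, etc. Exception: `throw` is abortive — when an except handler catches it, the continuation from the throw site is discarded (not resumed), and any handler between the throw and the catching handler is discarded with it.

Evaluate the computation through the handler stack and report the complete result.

Answer: [(15, 2)]

Working:
throw(1) @ H0 caught ⇒ 15
H1 returns (15, 2)
H2 returns [(15, 2)]
= [(15, 2)]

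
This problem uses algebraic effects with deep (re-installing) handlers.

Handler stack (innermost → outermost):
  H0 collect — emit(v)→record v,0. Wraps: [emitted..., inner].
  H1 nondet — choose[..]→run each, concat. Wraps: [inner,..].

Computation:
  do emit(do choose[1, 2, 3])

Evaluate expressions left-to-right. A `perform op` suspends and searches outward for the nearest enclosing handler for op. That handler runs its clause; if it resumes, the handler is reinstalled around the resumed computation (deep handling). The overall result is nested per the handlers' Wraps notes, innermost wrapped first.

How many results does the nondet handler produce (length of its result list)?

Step-by-step:
choose[1, 2, 3] @ H1
  branch[0] choose=1:
    emit(1) @ H0 ⇒ out+=1
    H0 returns [1, 0]
    H1 returns [[1, 0]]
  branch[1] choose=2:
    emit(2) @ H0 ⇒ out+=2
    H0 returns [2, 0]
    H1 returns [[2, 0]]
  branch[2] choose=3:
    emit(3) @ H0 ⇒ out+=3
    H0 returns [3, 0]
    H1 returns [[3, 0]]
= [[1, 0], [2, 0], [3, 0]]

Answer: 3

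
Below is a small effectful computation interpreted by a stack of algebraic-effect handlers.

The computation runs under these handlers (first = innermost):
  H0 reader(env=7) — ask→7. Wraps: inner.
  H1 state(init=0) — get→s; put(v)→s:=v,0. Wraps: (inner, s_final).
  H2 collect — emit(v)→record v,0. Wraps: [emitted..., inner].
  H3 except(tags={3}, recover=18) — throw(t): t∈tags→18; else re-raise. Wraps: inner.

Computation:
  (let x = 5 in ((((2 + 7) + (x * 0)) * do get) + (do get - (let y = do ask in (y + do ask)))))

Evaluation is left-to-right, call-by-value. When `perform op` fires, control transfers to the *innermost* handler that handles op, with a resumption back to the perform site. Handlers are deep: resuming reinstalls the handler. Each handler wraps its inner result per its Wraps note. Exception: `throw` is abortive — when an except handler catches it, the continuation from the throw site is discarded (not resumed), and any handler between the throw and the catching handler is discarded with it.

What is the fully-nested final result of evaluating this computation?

Working:
get @ H1 ⇒ 0
get @ H1 ⇒ 0
ask @ H0 ⇒ 7
ask @ H0 ⇒ 7
H0 returns -14
H1 returns (-14, 0)
H2 returns [(-14, 0)]
H3 returns [(-14, 0)]
= [(-14, 0)]

Answer: [(-14, 0)]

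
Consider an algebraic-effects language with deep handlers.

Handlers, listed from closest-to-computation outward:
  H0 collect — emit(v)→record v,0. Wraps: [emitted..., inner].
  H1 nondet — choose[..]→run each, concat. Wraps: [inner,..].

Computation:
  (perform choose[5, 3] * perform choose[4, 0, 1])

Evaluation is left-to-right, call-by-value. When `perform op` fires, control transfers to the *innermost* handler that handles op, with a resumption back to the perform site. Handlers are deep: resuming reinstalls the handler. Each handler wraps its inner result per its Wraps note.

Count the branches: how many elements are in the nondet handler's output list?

Answer: 6

Step-by-step:
choose[5, 3] @ H1
  branch[0] choose=5:
    choose[4, 0, 1] @ H1
      branch[0] choose=4:
        H0 returns [20]
        H1 returns [[20]]
      branch[1] choose=0:
        H0 returns [0]
        H1 returns [[0]]
      branch[2] choose=1:
        H0 returns [5]
        H1 returns [[5]]
  branch[1] choose=3:
    choose[4, 0, 1] @ H1
      branch[0] choose=4:
        H0 returns [12]
        H1 returns [[12]]
      branch[1] choose=0:
        H0 returns [0]
        H1 returns [[0]]
      branch[2] choose=1:
        H0 returns [3]
        H1 returns [[3]]
= [[20], [0], [5], [12], [0], [3]]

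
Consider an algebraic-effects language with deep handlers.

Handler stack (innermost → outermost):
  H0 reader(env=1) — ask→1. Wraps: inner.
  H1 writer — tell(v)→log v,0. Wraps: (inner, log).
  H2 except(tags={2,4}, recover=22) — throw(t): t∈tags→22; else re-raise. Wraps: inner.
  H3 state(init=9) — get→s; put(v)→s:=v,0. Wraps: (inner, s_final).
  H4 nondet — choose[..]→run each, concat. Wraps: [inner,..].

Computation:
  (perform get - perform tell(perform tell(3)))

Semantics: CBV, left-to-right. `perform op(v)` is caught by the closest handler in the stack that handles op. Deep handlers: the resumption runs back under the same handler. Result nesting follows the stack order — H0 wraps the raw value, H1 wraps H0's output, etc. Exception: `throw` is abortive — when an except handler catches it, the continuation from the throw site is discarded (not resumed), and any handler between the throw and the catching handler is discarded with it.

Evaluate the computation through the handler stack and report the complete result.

Answer: [((9, (3, 0)), 9)]

Step-by-step:
get @ H3 ⇒ 9
tell(3) @ H1 ⇒ log+=3
tell(0) @ H1 ⇒ log+=0
H0 returns 9
H1 returns (9, (3, 0))
H2 returns (9, (3, 0))
H3 returns ((9, (3, 0)), 9)
H4 returns [((9, (3, 0)), 9)]
= [((9, (3, 0)), 9)]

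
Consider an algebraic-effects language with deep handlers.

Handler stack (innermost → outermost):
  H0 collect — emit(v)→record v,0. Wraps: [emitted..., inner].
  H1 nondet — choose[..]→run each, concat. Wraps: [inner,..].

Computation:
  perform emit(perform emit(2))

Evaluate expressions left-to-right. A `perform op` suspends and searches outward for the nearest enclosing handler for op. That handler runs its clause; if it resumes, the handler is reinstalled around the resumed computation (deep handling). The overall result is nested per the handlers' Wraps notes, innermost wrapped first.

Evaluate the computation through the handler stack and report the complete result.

Answer: [[2, 0, 0]]

Step-by-step:
emit(2) @ H0 ⇒ out+=2
emit(0) @ H0 ⇒ out+=0
H0 returns [2, 0, 0]
H1 returns [[2, 0, 0]]
= [[2, 0, 0]]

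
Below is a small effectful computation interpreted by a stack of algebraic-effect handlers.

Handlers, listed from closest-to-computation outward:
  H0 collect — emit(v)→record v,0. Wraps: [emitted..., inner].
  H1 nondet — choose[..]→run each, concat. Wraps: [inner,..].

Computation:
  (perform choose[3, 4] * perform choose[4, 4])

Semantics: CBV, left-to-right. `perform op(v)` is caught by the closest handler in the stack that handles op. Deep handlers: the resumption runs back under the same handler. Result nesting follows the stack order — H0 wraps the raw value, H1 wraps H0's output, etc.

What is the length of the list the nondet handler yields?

Working:
choose[3, 4] @ H1
  branch[0] choose=3:
    choose[4, 4] @ H1
      branch[0] choose=4:
        H0 returns [12]
        H1 returns [[12]]
      branch[1] choose=4:
        H0 returns [12]
        H1 returns [[12]]
  branch[1] choose=4:
    choose[4, 4] @ H1
      branch[0] choose=4:
        H0 returns [16]
        H1 returns [[16]]
      branch[1] choose=4:
        H0 returns [16]
        H1 returns [[16]]
= [[12], [12], [16], [16]]

Answer: 4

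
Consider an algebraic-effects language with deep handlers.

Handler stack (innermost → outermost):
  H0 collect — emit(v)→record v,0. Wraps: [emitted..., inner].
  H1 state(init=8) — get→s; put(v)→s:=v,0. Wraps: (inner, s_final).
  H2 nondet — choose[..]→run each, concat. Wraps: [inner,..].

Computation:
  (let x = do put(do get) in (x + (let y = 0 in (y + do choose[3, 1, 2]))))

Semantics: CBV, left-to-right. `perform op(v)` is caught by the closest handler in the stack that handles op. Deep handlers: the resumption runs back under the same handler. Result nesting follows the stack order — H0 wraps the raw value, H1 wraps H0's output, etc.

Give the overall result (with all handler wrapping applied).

Working:
get @ H1 ⇒ 8
put(8) @ H1 ⇒ s:=8
choose[3, 1, 2] @ H2
  branch[0] choose=3:
    H0 returns [3]
    H1 returns ([3], 8)
    H2 returns [([3], 8)]
  branch[1] choose=1:
    H0 returns [1]
    H1 returns ([1], 8)
    H2 returns [([1], 8)]
  branch[2] choose=2:
    H0 returns [2]
    H1 returns ([2], 8)
    H2 returns [([2], 8)]
= [([3], 8), ([1], 8), ([2], 8)]

Answer: [([3], 8), ([1], 8), ([2], 8)]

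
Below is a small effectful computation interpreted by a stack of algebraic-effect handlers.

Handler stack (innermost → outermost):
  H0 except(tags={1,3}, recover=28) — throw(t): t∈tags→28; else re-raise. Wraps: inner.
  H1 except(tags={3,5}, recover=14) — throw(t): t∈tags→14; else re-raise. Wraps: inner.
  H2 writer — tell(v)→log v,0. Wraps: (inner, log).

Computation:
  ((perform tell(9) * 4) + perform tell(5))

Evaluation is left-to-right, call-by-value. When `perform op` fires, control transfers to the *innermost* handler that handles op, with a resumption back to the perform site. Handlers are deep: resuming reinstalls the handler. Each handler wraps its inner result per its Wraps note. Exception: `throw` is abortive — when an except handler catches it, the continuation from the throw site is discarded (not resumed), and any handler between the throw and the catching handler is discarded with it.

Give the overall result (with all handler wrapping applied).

Step-by-step:
tell(9) @ H2 ⇒ log+=9
tell(5) @ H2 ⇒ log+=5
H0 returns 0
H1 returns 0
H2 returns (0, (9, 5))
= (0, (9, 5))

Answer: (0, (9, 5))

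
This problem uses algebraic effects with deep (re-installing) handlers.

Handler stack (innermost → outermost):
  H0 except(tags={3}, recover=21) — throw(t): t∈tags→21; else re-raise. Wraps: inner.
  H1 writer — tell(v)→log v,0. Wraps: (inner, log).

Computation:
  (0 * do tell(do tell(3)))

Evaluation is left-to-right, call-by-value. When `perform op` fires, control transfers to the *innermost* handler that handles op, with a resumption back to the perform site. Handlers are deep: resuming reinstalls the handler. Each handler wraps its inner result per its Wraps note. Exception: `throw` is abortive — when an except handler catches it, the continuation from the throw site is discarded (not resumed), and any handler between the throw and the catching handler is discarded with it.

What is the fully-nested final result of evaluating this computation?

Answer: (0, (3, 0))

Evaluation trace:
tell(3) @ H1 ⇒ log+=3
tell(0) @ H1 ⇒ log+=0
H0 returns 0
H1 returns (0, (3, 0))
= (0, (3, 0))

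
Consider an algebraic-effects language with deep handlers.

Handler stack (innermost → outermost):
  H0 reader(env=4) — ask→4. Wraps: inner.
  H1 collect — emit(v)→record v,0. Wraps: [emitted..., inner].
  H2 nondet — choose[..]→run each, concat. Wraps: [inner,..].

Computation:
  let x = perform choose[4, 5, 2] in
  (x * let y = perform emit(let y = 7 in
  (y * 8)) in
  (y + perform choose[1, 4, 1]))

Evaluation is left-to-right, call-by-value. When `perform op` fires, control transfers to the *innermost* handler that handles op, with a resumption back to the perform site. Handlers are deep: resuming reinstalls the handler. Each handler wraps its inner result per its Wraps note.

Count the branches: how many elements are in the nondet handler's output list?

Evaluation trace:
choose[4, 5, 2] @ H2
  branch[0] choose=4:
    emit(56) @ H1 ⇒ out+=56
    choose[1, 4, 1] @ H2
      branch[0] choose=1:
        H0 returns 4
        H1 returns [56, 4]
        H2 returns [[56, 4]]
      branch[1] choose=4:
        H0 returns 16
        H1 returns [56, 16]
        H2 returns [[56, 16]]
      branch[2] choose=1:
        H0 returns 4
        H1 returns [56, 4]
        H2 returns [[56, 4]]
  branch[1] choose=5:
    emit(56) @ H1 ⇒ out+=56
    choose[1, 4, 1] @ H2
      branch[0] choose=1:
        H0 returns 5
        H1 returns [56, 5]
        H2 returns [[56, 5]]
      branch[1] choose=4:
        H0 returns 20
        H1 returns [56, 20]
        H2 returns [[56, 20]]
      branch[2] choose=1:
        H0 returns 5
        H1 returns [56, 5]
        H2 returns [[56, 5]]
  branch[2] choose=2:
    emit(56) @ H1 ⇒ out+=56
    choose[1, 4, 1] @ H2
      branch[0] choose=1:
        H0 returns 2
        H1 returns [56, 2]
        H2 returns [[56, 2]]
      branch[1] choose=4:
        H0 returns 8
        H1 returns [56, 8]
        H2 returns [[56, 8]]
      branch[2] choose=1:
        H0 returns 2
        H1 returns [56, 2]
        H2 returns [[56, 2]]
= [[56, 4], [56, 16], [56, 4], [56, 5], [56, 20], [56, 5], [56, 2], [56, 8], [56, 2]]

Answer: 9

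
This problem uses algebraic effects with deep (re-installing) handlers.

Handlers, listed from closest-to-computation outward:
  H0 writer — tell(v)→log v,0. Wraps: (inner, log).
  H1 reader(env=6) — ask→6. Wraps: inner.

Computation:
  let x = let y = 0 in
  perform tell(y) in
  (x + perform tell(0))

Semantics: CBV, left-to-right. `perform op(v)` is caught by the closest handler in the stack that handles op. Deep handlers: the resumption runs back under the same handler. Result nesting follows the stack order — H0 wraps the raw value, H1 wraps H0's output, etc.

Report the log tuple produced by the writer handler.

Evaluation trace:
tell(0) @ H0 ⇒ log+=0
tell(0) @ H0 ⇒ log+=0
H0 returns (0, (0, 0))
H1 returns (0, (0, 0))
= (0, (0, 0))

Answer: (0, 0)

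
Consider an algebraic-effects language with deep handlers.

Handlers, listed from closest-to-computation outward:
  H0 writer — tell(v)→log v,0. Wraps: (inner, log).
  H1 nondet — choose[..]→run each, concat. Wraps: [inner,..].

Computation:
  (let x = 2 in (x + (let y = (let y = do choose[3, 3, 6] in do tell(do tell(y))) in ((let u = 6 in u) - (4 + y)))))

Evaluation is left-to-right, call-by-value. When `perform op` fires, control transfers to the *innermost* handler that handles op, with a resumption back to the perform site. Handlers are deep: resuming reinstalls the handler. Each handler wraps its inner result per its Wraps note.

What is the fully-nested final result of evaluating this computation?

Working:
choose[3, 3, 6] @ H1
  branch[0] choose=3:
    tell(3) @ H0 ⇒ log+=3
    tell(0) @ H0 ⇒ log+=0
    H0 returns (4, (3, 0))
    H1 returns [(4, (3, 0))]
  branch[1] choose=3:
    tell(3) @ H0 ⇒ log+=3
    tell(0) @ H0 ⇒ log+=0
    H0 returns (4, (3, 0))
    H1 returns [(4, (3, 0))]
  branch[2] choose=6:
    tell(6) @ H0 ⇒ log+=6
    tell(0) @ H0 ⇒ log+=0
    H0 returns (4, (6, 0))
    H1 returns [(4, (6, 0))]
= [(4, (3, 0)), (4, (3, 0)), (4, (6, 0))]

Answer: [(4, (3, 0)), (4, (3, 0)), (4, (6, 0))]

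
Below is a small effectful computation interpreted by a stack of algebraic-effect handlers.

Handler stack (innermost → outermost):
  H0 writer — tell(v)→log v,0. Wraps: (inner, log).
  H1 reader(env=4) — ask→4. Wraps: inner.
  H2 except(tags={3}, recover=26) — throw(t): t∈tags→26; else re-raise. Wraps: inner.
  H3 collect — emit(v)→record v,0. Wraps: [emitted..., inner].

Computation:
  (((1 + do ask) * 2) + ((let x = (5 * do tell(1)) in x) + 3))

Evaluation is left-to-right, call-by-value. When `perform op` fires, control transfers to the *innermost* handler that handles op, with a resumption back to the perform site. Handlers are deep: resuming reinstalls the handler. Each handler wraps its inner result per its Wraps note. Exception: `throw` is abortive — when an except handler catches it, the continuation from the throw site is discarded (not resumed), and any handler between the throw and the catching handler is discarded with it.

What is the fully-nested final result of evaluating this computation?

Working:
ask @ H1 ⇒ 4
tell(1) @ H0 ⇒ log+=1
H0 returns (13, (1))
H1 returns (13, (1))
H2 returns (13, (1))
H3 returns [(13, (1))]
= [(13, (1))]

Answer: [(13, (1))]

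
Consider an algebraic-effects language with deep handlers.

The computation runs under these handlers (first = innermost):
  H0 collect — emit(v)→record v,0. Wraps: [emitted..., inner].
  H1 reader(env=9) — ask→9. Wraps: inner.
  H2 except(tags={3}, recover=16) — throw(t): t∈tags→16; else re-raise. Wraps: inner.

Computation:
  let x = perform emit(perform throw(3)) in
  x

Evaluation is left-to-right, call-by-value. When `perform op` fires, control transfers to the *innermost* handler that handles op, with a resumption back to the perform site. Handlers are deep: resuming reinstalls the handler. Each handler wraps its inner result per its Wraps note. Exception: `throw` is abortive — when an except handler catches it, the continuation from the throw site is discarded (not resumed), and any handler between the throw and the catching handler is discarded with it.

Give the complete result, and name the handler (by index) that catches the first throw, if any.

Answer: 16 ; first throw caught by: H2

Working:
throw(3) @ H2 caught ⇒ 16
= 16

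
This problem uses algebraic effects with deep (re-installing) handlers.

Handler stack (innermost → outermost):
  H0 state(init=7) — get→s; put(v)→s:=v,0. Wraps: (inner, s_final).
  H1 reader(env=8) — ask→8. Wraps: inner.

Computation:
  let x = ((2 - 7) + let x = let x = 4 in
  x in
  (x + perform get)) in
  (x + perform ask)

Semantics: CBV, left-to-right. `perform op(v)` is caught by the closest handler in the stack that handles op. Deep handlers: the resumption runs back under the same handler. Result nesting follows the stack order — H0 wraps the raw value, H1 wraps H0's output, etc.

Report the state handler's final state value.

Answer: 7

Evaluation trace:
get @ H0 ⇒ 7
ask @ H1 ⇒ 8
H0 returns (14, 7)
H1 returns (14, 7)
= (14, 7)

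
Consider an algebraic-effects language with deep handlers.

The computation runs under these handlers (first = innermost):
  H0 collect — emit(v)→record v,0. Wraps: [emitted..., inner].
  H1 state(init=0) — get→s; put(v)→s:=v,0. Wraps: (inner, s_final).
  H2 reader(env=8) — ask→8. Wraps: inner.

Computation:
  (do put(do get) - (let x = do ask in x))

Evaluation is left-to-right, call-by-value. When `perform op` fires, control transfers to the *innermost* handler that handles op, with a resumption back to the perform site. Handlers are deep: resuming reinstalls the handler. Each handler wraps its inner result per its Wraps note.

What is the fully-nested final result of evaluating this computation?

Answer: ([-8], 0)

Working:
get @ H1 ⇒ 0
put(0) @ H1 ⇒ s:=0
ask @ H2 ⇒ 8
H0 returns [-8]
H1 returns ([-8], 0)
H2 returns ([-8], 0)
= ([-8], 0)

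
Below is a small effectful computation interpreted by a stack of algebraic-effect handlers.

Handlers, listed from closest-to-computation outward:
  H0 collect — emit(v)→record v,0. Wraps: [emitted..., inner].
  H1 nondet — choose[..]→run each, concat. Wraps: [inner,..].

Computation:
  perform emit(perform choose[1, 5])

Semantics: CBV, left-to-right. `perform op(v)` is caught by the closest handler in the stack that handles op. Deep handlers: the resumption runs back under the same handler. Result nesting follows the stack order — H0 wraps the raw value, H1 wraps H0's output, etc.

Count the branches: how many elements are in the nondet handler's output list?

Answer: 2

Step-by-step:
choose[1, 5] @ H1
  branch[0] choose=1:
    emit(1) @ H0 ⇒ out+=1
    H0 returns [1, 0]
    H1 returns [[1, 0]]
  branch[1] choose=5:
    emit(5) @ H0 ⇒ out+=5
    H0 returns [5, 0]
    H1 returns [[5, 0]]
= [[1, 0], [5, 0]]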